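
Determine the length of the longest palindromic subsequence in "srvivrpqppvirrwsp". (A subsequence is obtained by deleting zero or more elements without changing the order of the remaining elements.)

Using dp[i][j] = 2 + dp[i+1][j−1] if the ends match, else max(dp[i+1][j], dp[i][j−1]):
dp[1][17] = 11. A witness is srivpppvirs at positions 1,2,4,5,7,9,10,11,12,14,16.

11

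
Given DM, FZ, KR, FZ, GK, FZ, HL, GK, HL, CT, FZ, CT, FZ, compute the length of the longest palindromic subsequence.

One longest palindromic subsequence is FZ FZ HL GK HL FZ FZ (positions 2,6,7,8,9,11,13); it reads the same forward and backward, and the interval DP gives dp[1][13] = 7.

7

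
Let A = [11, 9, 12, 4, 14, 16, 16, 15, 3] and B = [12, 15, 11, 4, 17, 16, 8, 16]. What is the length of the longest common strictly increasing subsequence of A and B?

2

A longest common strictly increasing subsequence is 12, 15 (length 2); it appears in order in both A and B, and no longer such subsequence exists.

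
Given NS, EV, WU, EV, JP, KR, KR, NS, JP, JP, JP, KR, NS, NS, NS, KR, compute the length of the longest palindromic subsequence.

7

One longest palindromic subsequence is KR NS JP JP JP NS KR (positions 6,8,9,10,11,15,16); it reads the same forward and backward, and the interval DP gives dp[1][16] = 7.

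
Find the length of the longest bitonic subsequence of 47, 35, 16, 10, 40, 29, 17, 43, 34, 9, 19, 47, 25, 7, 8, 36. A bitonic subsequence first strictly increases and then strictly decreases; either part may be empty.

6

Let inc[i] be the LIS ending at i and dec[i] the longest strictly decreasing subsequence starting at i. inc = [1, 1, 1, 1, 2, 2, 2, 3, 3, 1, 3, 4, 4, 1, 2, 5], dec = [6, 5, 4, 3, 5, 4, 3, 4, 3, 2, 2, 3, 2, 1, 1, 1].
max_i inc[i]+dec[i]−1 = 6, with one witness 47, 40, 29, 17, 9, 8.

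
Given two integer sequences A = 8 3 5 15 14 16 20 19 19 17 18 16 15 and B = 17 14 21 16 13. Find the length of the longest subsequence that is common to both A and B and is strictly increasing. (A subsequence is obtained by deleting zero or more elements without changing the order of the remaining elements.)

2

A longest common strictly increasing subsequence is 14, 16 (length 2); it appears in order in both A and B, and no longer such subsequence exists.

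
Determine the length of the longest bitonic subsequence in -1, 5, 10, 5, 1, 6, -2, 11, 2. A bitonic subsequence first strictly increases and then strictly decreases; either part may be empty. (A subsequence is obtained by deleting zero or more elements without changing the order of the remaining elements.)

Let inc[i] be the LIS ending at i and dec[i] the longest strictly decreasing subsequence starting at i. inc = [1, 2, 3, 2, 2, 3, 1, 4, 3], dec = [2, 3, 4, 3, 2, 2, 1, 2, 1].
max_i inc[i]+dec[i]−1 = 6, with one witness -1, 5, 10, 5, 1, -2.

6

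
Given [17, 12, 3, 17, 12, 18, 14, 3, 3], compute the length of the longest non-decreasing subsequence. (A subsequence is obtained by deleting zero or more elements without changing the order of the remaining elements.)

Let dp[i] be the longest non-decreasing subsequence ending at position i. Then dp = [1, 1, 1, 2, 2, 3, 3, 2, 3].
The maximum is 3; one witness is 17, 17, 18 at positions 1,4,6.

3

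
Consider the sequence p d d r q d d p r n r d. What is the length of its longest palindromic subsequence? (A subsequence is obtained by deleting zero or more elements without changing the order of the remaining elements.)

7

Using dp[i][j] = 2 + dp[i+1][j−1] if the ends match, else max(dp[i+1][j], dp[i][j−1]):
dp[1][12] = 7. A witness is pddqddp at positions 1,2,3,5,6,7,8.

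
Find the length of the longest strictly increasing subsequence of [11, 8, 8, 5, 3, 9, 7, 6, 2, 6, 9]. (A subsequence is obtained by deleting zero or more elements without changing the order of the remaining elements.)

Scanning left to right, the best length ending at each element is: 11→1, 8→1, 8→1, 5→1, 3→1, 9→2, 7→2, 6→2, 2→1, 6→2, 9→3.
So the longest increasing subsequence has length 3, e.g. 5, 7, 9.

3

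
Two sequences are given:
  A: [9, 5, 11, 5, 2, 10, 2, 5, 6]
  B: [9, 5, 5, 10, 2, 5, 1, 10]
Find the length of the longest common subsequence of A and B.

Backtracking the LCS table gives one alignment: 9 (A1,B1) → 5 (A2,B2) → 5 (A4,B3) → 10 (A6,B4) → 2 (A7,B5) → 5 (A8,B6).
So the longest common subsequence has length 6.

6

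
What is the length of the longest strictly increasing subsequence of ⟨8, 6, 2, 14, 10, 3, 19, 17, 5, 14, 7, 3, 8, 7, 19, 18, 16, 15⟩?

6

Let dp[i] be the longest increasing subsequence ending at position i. Then dp = [1, 1, 1, 2, 2, 2, 3, 3, 3, 4, 4, 2, 5, 4, 6, 6, 6, 6].
The maximum is 6; one witness is 2, 3, 5, 7, 8, 19 at positions 3,6,9,11,13,15.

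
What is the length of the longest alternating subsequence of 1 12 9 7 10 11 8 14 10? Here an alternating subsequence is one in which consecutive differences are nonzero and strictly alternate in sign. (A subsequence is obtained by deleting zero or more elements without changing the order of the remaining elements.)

A longest alternating subsequence is 1, 12, 9, 10, 8, 14, 10 (positions 1,2,3,5,7,8,9); its 6 consecutive differences strictly alternate in sign, and length 7 is optimal.

7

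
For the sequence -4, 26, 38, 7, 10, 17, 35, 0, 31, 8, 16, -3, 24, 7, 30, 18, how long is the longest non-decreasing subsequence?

Let dp[i] be the longest non-decreasing subsequence ending at position i. Then dp = [1, 2, 3, 2, 3, 4, 5, 2, 5, 3, 4, 2, 5, 3, 6, 5].
The maximum is 6; one witness is -4, 7, 10, 17, 24, 30 at positions 1,4,5,6,13,15.

6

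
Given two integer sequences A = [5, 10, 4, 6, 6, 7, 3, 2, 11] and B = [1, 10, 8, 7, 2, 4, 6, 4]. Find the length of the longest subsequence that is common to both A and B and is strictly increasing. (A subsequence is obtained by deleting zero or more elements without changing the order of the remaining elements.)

For each value that appears in both, track the longest common increasing run ending there.
The best achievable length is 2; one witness is 4, 6 (A-positions 3,4, B-positions 6,7).

2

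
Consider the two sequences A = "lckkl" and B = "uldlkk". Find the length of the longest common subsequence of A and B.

A longest common subsequence is lkk (length 3); the LCS DP confirms no longer common subsequence exists.

3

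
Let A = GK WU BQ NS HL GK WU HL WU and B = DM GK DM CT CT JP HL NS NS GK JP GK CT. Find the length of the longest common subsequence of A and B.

A longest common subsequence is GK, NS, GK (length 3); the LCS DP confirms no longer common subsequence exists.

3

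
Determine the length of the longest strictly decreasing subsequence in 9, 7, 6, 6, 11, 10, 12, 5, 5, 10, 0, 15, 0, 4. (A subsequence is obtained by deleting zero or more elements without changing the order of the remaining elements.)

Let dp[i] be the longest decreasing subsequence ending at position i. Then dp = [1, 2, 3, 3, 1, 2, 1, 4, 4, 2, 5, 1, 5, 5].
The maximum is 5; one witness is 9, 7, 6, 5, 0 at positions 1,2,3,8,11.

5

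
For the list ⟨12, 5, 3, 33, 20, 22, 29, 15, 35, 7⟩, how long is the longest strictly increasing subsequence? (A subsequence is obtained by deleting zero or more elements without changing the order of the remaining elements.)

5

Let dp[i] be the longest increasing subsequence ending at position i. Then dp = [1, 1, 1, 2, 2, 3, 4, 2, 5, 2].
The maximum is 5; one witness is 12, 20, 22, 29, 35 at positions 1,5,6,7,9.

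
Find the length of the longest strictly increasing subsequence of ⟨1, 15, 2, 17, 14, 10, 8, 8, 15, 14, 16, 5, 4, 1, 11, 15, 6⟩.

Scanning left to right, the best length ending at each element is: 1→1, 15→2, 2→2, 17→3, 14→3, 10→3, 8→3, 8→3, 15→4, 14→4, 16→5, 5→3, 4→3, 1→1, 11→4, 15→5, 6→4.
So the longest increasing subsequence has length 5, e.g. 1, 2, 14, 15, 16.

5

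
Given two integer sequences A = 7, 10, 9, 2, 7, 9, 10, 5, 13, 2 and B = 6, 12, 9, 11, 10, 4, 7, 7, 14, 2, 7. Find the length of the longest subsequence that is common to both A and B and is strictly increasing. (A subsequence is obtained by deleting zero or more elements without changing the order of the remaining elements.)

For each value that appears in both, track the longest common increasing run ending there.
The best achievable length is 2; one witness is 9, 10 (A-positions 3,7, B-positions 3,5).

2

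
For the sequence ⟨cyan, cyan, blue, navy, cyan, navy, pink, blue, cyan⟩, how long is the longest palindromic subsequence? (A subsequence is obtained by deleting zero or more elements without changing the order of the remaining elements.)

One longest palindromic subsequence is cyan blue navy cyan navy blue cyan (positions 1,3,4,5,6,8,9); it reads the same forward and backward, and the interval DP gives dp[1][9] = 7.

7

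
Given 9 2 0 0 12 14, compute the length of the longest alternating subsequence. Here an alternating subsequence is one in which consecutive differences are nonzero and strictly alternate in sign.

A longest alternating subsequence is 9, 2, 12 (positions 1,2,5); its 2 consecutive differences strictly alternate in sign, and length 3 is optimal.

3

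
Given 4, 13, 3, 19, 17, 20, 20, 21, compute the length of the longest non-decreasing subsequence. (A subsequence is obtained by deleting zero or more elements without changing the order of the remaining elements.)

6

Scanning left to right, the best length ending at each element is: 4→1, 13→2, 3→1, 19→3, 17→3, 20→4, 20→5, 21→6.
So the longest non-decreasing subsequence has length 6, e.g. 4, 13, 19, 20, 20, 21.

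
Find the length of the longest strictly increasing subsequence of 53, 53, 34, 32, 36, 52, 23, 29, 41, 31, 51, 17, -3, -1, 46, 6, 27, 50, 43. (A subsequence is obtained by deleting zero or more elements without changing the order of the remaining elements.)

5

Scanning left to right, the best length ending at each element is: 53→1, 53→1, 34→1, 32→1, 36→2, 52→3, 23→1, 29→2, 41→3, 31→3, 51→4, 17→1, -3→1, -1→2, 46→4, 6→3, 27→4, 50→5, 43→5.
So the longest increasing subsequence has length 5, e.g. 34, 36, 41, 46, 50.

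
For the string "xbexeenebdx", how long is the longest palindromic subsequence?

8

Using dp[i][j] = 2 + dp[i+1][j−1] if the ends match, else max(dp[i+1][j], dp[i][j−1]):
dp[1][11] = 8. A witness is xbeeeebx at positions 1,2,3,5,6,8,9,11.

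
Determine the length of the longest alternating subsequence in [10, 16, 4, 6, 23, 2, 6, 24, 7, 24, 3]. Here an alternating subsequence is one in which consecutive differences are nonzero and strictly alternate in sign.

9

A longest alternating subsequence is 10, 16, 4, 6, 2, 24, 7, 24, 3 (positions 1,2,3,4,6,8,9,10,11); its 8 consecutive differences strictly alternate in sign, and length 9 is optimal.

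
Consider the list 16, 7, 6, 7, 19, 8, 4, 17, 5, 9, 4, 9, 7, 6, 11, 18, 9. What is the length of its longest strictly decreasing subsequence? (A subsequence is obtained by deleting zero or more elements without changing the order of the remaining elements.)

5

One longest decreasing subsequence is 16, 7, 6, 5, 4 (positions 1,2,3,9,11), of length 5; no longer one exists.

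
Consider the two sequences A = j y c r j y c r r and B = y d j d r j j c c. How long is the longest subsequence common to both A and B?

4

A longest common subsequence is jrjc (length 4); the LCS DP confirms no longer common subsequence exists.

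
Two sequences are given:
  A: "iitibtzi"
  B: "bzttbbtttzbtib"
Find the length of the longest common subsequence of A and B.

5

Backtracking the LCS table gives one alignment: t (A3,B4) → b (A5,B6) → t (A6,B9) → z (A7,B10) → i (A8,B13).
So the longest common subsequence has length 5.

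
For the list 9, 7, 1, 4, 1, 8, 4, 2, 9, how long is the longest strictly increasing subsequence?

4

One longest increasing subsequence is 1, 4, 8, 9 (positions 3,4,6,9), of length 4; no longer one exists.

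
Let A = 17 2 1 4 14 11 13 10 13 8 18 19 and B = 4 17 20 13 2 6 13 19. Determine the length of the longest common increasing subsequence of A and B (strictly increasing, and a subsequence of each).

A longest common strictly increasing subsequence is 4, 13, 19 (length 3); it appears in order in both A and B, and no longer such subsequence exists.

3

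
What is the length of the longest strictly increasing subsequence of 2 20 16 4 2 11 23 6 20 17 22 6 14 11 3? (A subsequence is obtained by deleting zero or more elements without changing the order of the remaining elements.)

Scanning left to right, the best length ending at each element is: 2→1, 20→2, 16→2, 4→2, 2→1, 11→3, 23→4, 6→3, 20→4, 17→4, 22→5, 6→3, 14→4, 11→4, 3→2.
So the longest increasing subsequence has length 5, e.g. 2, 4, 11, 20, 22.

5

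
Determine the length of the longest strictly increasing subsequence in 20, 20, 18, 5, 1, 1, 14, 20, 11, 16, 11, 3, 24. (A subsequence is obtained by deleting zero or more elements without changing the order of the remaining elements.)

4

Scanning left to right, the best length ending at each element is: 20→1, 20→1, 18→1, 5→1, 1→1, 1→1, 14→2, 20→3, 11→2, 16→3, 11→2, 3→2, 24→4.
So the longest increasing subsequence has length 4, e.g. 5, 14, 20, 24.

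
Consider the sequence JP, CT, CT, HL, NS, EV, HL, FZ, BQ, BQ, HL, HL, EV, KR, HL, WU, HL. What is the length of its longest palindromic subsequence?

8

One longest palindromic subsequence is HL EV HL BQ BQ HL EV HL (positions 4,6,7,9,10,12,13,17); it reads the same forward and backward, and the interval DP gives dp[1][17] = 8.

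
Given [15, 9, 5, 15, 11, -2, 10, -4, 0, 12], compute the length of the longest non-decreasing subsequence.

3

One longest non-decreasing subsequence is 9, 11, 12 (positions 2,5,10), of length 3; no longer one exists.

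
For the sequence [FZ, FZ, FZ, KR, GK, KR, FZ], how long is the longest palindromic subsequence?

5

Using dp[i][j] = 2 + dp[i+1][j−1] if the ends match, else max(dp[i+1][j], dp[i][j−1]):
dp[1][7] = 5. A witness is FZ KR GK KR FZ at positions 1,4,5,6,7.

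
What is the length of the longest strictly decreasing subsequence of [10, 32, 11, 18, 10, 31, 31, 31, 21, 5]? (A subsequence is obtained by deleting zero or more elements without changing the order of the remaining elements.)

4

One longest decreasing subsequence is 32, 11, 10, 5 (positions 2,3,5,10), of length 4; no longer one exists.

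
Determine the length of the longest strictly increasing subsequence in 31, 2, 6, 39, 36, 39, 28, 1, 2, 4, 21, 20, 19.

4

Scanning left to right, the best length ending at each element is: 31→1, 2→1, 6→2, 39→3, 36→3, 39→4, 28→3, 1→1, 2→2, 4→3, 21→4, 20→4, 19→4.
So the longest increasing subsequence has length 4, e.g. 2, 6, 36, 39.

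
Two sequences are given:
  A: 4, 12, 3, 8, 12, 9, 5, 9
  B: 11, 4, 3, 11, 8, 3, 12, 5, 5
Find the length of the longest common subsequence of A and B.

A longest common subsequence is 4, 3, 8, 12, 5 (length 5); the LCS DP confirms no longer common subsequence exists.

5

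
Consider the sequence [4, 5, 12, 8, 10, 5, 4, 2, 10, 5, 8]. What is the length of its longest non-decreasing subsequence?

5

Let dp[i] be the longest non-decreasing subsequence ending at position i. Then dp = [1, 2, 3, 3, 4, 3, 2, 1, 5, 4, 5].
The maximum is 5; one witness is 4, 5, 8, 10, 10 at positions 1,2,4,5,9.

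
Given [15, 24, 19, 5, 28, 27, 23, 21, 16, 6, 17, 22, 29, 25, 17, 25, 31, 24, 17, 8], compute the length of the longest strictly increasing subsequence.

6

Let dp[i] be the longest increasing subsequence ending at position i. Then dp = [1, 2, 2, 1, 3, 3, 3, 3, 2, 2, 3, 4, 5, 5, 3, 5, 6, 5, 3, 3].
The maximum is 6; one witness is 15, 19, 21, 22, 29, 31 at positions 1,3,8,12,13,17.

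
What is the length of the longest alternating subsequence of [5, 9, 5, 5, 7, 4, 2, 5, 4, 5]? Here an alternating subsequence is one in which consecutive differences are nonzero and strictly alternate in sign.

A longest alternating subsequence is 5, 9, 5, 7, 4, 5, 4, 5 (positions 1,2,3,5,6,8,9,10); its 7 consecutive differences strictly alternate in sign, and length 8 is optimal.

8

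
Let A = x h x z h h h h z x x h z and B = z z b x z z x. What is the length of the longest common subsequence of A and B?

Backtracking the LCS table gives one alignment: x (A3,B4) → z (A4,B5) → z (A9,B6) → x (A11,B7).
So the longest common subsequence has length 4.

4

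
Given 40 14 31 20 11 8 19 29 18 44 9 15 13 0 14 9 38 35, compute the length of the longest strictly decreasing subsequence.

8

One longest decreasing subsequence is 40, 31, 20, 19, 18, 15, 13, 0 (positions 1,3,4,7,9,12,13,14), of length 8; no longer one exists.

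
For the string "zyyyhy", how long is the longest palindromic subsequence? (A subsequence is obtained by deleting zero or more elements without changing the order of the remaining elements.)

4

One longest palindromic subsequence is yyyy (positions 2,3,4,6); it reads the same forward and backward, and the interval DP gives dp[1][6] = 4.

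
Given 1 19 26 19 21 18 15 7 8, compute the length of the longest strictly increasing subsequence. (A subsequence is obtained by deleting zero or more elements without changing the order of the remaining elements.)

Let dp[i] be the longest increasing subsequence ending at position i. Then dp = [1, 2, 3, 2, 3, 2, 2, 2, 3].
The maximum is 3; one witness is 1, 19, 26 at positions 1,2,3.

3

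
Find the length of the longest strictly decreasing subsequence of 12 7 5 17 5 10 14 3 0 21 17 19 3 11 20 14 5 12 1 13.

5

Scanning left to right, the best length ending at each element is: 12→1, 7→2, 5→3, 17→1, 5→3, 10→2, 14→2, 3→4, 0→5, 21→1, 17→2, 19→2, 3→4, 11→3, 20→2, 14→3, 5→4, 12→4, 1→5, 13→4.
So the longest decreasing subsequence has length 5, e.g. 12, 7, 5, 3, 0.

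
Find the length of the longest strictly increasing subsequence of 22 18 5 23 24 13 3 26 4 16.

4

One longest increasing subsequence is 22, 23, 24, 26 (positions 1,4,5,8), of length 4; no longer one exists.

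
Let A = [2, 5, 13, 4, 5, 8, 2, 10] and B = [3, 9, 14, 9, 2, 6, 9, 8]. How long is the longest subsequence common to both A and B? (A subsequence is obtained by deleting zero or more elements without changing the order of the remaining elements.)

2

Backtracking the LCS table gives one alignment: 2 (A1,B5) → 8 (A6,B8).
So the longest common subsequence has length 2.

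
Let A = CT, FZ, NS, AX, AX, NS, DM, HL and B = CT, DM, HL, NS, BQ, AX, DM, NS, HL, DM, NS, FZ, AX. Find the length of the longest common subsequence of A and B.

5

Backtracking the LCS table gives one alignment: CT (A1,B1) → NS (A3,B4) → AX (A4,B6) → NS (A6,B8) → DM (A7,B10).
So the longest common subsequence has length 5.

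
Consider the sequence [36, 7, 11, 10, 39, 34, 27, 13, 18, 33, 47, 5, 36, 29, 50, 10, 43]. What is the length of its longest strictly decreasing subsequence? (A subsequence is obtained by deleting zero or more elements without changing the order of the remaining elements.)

One longest decreasing subsequence is 36, 34, 27, 13, 5 (positions 1,6,7,8,12), of length 5; no longer one exists.

5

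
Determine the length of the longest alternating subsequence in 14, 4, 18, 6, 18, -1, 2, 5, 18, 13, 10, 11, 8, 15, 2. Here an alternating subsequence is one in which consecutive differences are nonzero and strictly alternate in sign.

Track the best alternating length ending on an up-step vs a down-step at each position: up/down = 1/1, 1/2, 3/1, 3/4, 5/1, 1/6, 7/6, 7/6, 7/1, 7/8, 7/8, 9/8, 7/10, 11/8, 7/12.
The maximum over both is 12; one such subsequence is 14, 4, 18, 6, 18, -1, 18, 10, 11, 8, 15, 2.

12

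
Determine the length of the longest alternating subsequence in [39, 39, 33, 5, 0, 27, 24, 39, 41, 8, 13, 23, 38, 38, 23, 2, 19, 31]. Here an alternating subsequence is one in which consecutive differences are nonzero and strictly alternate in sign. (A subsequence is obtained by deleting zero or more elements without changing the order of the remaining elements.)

A longest alternating subsequence is 39, 5, 27, 24, 39, 8, 13, 2, 19 (positions 1,4,6,7,8,10,11,16,17); its 8 consecutive differences strictly alternate in sign, and length 9 is optimal.

9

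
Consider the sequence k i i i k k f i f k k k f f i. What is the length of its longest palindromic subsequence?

9

One longest palindromic subsequence is iffkkkffi (positions 2,7,9,10,11,12,13,14,15); it reads the same forward and backward, and the interval DP gives dp[1][15] = 9.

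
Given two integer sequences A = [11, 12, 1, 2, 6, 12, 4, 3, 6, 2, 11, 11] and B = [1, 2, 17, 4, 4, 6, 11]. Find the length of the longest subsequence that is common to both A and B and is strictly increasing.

5

A longest common strictly increasing subsequence is 1, 2, 4, 6, 11 (length 5); it appears in order in both A and B, and no longer such subsequence exists.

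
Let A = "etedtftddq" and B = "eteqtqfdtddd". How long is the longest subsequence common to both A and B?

Backtracking the LCS table gives one alignment: e (A1,B1) → t (A2,B2) → e (A3,B3) → t (A5,B5) → f (A6,B7) → t (A7,B9) → d (A8,B11) → d (A9,B12).
So the longest common subsequence has length 8.

8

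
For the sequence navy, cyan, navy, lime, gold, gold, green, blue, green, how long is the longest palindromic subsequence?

One longest palindromic subsequence is green blue green (positions 7,8,9); it reads the same forward and backward, and the interval DP gives dp[1][9] = 3.

3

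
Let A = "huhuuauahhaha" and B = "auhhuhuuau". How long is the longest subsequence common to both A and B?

7

A longest common subsequence is huhuuau (length 7); the LCS DP confirms no longer common subsequence exists.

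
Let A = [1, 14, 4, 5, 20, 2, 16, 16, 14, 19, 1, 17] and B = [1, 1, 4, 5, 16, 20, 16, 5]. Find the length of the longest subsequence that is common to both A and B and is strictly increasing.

For each value that appears in both, track the longest common increasing run ending there.
The best achievable length is 4; one witness is 1, 4, 5, 16 (A-positions 1,3,4,7, B-positions 1,3,4,5).

4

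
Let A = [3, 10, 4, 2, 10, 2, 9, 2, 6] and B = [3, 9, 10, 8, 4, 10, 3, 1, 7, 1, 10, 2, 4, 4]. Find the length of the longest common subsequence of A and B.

5

A longest common subsequence is 3, 10, 4, 10, 2 (length 5); the LCS DP confirms no longer common subsequence exists.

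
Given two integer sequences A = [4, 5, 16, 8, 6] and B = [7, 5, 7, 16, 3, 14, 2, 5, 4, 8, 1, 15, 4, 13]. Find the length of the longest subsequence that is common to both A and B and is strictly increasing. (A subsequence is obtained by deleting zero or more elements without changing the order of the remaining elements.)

2

For each value that appears in both, track the longest common increasing run ending there.
The best achievable length is 2; one witness is 5, 16 (A-positions 2,3, B-positions 2,4).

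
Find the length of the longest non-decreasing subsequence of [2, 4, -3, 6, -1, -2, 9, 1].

4

One longest non-decreasing subsequence is 2, 4, 6, 9 (positions 1,2,4,7), of length 4; no longer one exists.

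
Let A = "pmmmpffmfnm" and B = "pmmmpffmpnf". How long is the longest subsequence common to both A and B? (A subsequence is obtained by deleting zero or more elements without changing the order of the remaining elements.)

A longest common subsequence is pmmmpffmf (length 9); the LCS DP confirms no longer common subsequence exists.

9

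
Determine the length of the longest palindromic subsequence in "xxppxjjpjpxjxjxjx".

One longest palindromic subsequence is xxjjpjpjjxx (positions 1,5,6,7,8,9,10,12,14,15,17); it reads the same forward and backward, and the interval DP gives dp[1][17] = 11.

11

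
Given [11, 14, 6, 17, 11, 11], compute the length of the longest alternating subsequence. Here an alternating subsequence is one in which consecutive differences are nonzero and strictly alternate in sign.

Track the best alternating length ending on an up-step vs a down-step at each position: up/down = 1/1, 2/1, 1/3, 4/1, 4/5, 4/5.
The maximum over both is 5; one such subsequence is 11, 14, 6, 17, 11.

5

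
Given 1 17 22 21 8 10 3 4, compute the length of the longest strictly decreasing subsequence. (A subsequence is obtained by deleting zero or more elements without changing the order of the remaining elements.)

4

Scanning left to right, the best length ending at each element is: 1→1, 17→1, 22→1, 21→2, 8→3, 10→3, 3→4, 4→4.
So the longest decreasing subsequence has length 4, e.g. 22, 21, 8, 3.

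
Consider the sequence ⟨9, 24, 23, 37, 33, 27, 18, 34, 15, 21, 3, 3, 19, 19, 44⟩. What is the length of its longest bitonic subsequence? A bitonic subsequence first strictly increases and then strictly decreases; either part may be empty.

8

One longest bitonic subsequence is 9, 24, 37, 33, 27, 18, 15, 3 (positions 1,2,4,5,6,7,9,12): it rises to 37 then falls. Length 8 is optimal.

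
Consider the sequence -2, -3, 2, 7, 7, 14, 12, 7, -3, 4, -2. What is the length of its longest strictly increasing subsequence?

One longest increasing subsequence is -2, 2, 7, 14 (positions 1,3,4,6), of length 4; no longer one exists.

4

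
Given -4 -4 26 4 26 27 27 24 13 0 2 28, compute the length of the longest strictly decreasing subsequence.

4

Let dp[i] be the longest decreasing subsequence ending at position i. Then dp = [1, 1, 1, 2, 1, 1, 1, 2, 3, 4, 4, 1].
The maximum is 4; one witness is 26, 24, 13, 0 at positions 3,8,9,10.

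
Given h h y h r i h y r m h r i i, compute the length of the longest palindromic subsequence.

7

One longest palindromic subsequence is hyhihyh (positions 2,3,4,6,7,8,11); it reads the same forward and backward, and the interval DP gives dp[1][14] = 7.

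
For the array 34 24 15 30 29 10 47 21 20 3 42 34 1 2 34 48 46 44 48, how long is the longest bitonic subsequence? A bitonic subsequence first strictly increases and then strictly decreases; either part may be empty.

Let inc[i] be the LIS ending at i and dec[i] the longest strictly decreasing subsequence starting at i. inc = [1, 1, 1, 2, 2, 1, 3, 2, 2, 1, 3, 3, 1, 2, 3, 4, 4, 4, 5], dec = [7, 5, 4, 6, 5, 3, 5, 4, 3, 2, 3, 2, 1, 1, 1, 3, 2, 1, 1].
max_i inc[i]+dec[i]−1 = 7, with one witness 34, 30, 29, 21, 20, 3, 2.

7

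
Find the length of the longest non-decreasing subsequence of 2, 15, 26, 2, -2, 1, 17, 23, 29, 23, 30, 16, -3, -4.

One longest non-decreasing subsequence is 2, 15, 17, 23, 29, 30 (positions 1,2,7,8,9,11), of length 6; no longer one exists.

6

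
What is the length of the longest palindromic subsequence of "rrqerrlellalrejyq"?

Using dp[i][j] = 2 + dp[i+1][j−1] if the ends match, else max(dp[i+1][j], dp[i][j−1]):
dp[1][17] = 10. A witness is qerllllreq at positions 3,4,5,7,9,10,12,13,14,17.

10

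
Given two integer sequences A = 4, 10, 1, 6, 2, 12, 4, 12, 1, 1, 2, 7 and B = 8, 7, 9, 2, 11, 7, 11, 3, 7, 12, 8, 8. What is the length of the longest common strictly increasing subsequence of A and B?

A longest common strictly increasing subsequence is 2, 7 (length 2); it appears in order in both A and B, and no longer such subsequence exists.

2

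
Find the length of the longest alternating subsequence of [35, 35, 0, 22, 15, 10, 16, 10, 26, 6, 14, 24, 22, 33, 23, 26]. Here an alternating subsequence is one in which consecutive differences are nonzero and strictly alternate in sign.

13

Track the best alternating length ending on an up-step vs a down-step at each position: up/down = 1/1, 1/1, 1/2, 3/2, 3/4, 3/4, 5/4, 3/6, 7/2, 3/8, 9/8, 9/8, 9/10, 11/2, 11/12, 13/12.
The maximum over both is 13; one such subsequence is 35, 0, 22, 15, 16, 10, 26, 6, 24, 22, 33, 23, 26.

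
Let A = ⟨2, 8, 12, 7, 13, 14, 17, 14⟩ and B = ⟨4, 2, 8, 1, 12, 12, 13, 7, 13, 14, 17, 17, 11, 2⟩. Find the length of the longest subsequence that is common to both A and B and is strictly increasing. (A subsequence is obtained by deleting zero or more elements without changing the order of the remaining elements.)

6

For each value that appears in both, track the longest common increasing run ending there.
The best achievable length is 6; one witness is 2, 8, 12, 13, 14, 17 (A-positions 1,2,3,5,6,7, B-positions 2,3,5,7,10,11).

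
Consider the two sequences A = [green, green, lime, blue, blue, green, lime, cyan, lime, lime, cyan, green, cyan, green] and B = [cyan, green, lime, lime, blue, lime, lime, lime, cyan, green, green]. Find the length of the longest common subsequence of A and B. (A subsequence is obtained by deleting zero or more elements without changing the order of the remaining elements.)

9

Backtracking the LCS table gives one alignment: green (A1,B2) → lime (A3,B4) → blue (A5,B5) → lime (A7,B6) → lime (A9,B7) → lime (A10,B8) → cyan (A11,B9) → green (A12,B10) → green (A14,B11).
So the longest common subsequence has length 9.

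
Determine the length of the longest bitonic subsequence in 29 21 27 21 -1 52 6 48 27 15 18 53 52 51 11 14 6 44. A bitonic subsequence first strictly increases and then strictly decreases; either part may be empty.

One longest bitonic subsequence is -1, 6, 15, 18, 53, 52, 51, 14, 6 (positions 5,7,10,11,12,13,14,16,17): it rises to 53 then falls. Length 9 is optimal.

9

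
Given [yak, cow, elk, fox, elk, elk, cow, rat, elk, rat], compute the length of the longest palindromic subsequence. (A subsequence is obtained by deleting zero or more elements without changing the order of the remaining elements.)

5

Using dp[i][j] = 2 + dp[i+1][j−1] if the ends match, else max(dp[i+1][j], dp[i][j−1]):
dp[1][10] = 5. A witness is cow elk elk elk cow at positions 2,3,5,6,7.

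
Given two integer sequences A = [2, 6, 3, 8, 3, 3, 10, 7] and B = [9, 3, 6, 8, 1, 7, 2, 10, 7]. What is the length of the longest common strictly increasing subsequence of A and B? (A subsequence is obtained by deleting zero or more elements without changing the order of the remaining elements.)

3

For each value that appears in both, track the longest common increasing run ending there.
The best achievable length is 3; one witness is 3, 8, 10 (A-positions 3,4,7, B-positions 2,4,8).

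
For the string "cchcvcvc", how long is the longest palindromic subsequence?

5

One longest palindromic subsequence is cvcvc (positions 1,5,6,7,8); it reads the same forward and backward, and the interval DP gives dp[1][8] = 5.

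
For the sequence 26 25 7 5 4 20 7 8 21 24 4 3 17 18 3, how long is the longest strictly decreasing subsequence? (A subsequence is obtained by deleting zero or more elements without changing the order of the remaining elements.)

Let dp[i] be the longest decreasing subsequence ending at position i. Then dp = [1, 2, 3, 4, 5, 3, 4, 4, 3, 3, 5, 6, 4, 4, 6].
The maximum is 6; one witness is 26, 25, 7, 5, 4, 3 at positions 1,2,3,4,5,12.

6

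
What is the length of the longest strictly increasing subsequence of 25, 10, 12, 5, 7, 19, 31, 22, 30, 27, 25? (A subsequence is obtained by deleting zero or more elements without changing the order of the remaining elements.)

5

One longest increasing subsequence is 10, 12, 19, 22, 30 (positions 2,3,6,8,9), of length 5; no longer one exists.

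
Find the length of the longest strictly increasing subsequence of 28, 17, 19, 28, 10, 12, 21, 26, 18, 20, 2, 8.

Scanning left to right, the best length ending at each element is: 28→1, 17→1, 19→2, 28→3, 10→1, 12→2, 21→3, 26→4, 18→3, 20→4, 2→1, 8→2.
So the longest increasing subsequence has length 4, e.g. 17, 19, 21, 26.

4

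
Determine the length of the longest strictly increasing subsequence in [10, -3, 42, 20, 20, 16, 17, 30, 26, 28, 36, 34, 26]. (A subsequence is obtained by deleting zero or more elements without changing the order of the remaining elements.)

One longest increasing subsequence is 10, 16, 17, 26, 28, 36 (positions 1,6,7,9,10,11), of length 6; no longer one exists.

6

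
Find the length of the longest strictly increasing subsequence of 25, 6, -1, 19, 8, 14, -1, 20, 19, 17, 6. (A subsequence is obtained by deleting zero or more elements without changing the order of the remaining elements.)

4

Let dp[i] be the longest increasing subsequence ending at position i. Then dp = [1, 1, 1, 2, 2, 3, 1, 4, 4, 4, 2].
The maximum is 4; one witness is 6, 8, 14, 20 at positions 2,5,6,8.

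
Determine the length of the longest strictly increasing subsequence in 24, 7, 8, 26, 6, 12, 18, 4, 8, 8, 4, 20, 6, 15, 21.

6

One longest increasing subsequence is 7, 8, 12, 18, 20, 21 (positions 2,3,6,7,12,15), of length 6; no longer one exists.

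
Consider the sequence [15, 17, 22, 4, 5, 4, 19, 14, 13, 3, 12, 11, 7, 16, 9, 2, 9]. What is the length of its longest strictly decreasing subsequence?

Let dp[i] be the longest decreasing subsequence ending at position i. Then dp = [1, 1, 1, 2, 2, 3, 2, 3, 4, 5, 5, 6, 7, 3, 7, 8, 7].
The maximum is 8; one witness is 22, 19, 14, 13, 12, 11, 7, 2 at positions 3,7,8,9,11,12,13,16.

8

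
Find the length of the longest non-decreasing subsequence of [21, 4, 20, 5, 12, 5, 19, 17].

Let dp[i] be the longest non-decreasing subsequence ending at position i. Then dp = [1, 1, 2, 2, 3, 3, 4, 4].
The maximum is 4; one witness is 4, 5, 12, 19 at positions 2,4,5,7.

4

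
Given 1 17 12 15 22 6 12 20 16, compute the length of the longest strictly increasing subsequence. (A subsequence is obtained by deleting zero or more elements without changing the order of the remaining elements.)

4

Let dp[i] be the longest increasing subsequence ending at position i. Then dp = [1, 2, 2, 3, 4, 2, 3, 4, 4].
The maximum is 4; one witness is 1, 12, 15, 22 at positions 1,3,4,5.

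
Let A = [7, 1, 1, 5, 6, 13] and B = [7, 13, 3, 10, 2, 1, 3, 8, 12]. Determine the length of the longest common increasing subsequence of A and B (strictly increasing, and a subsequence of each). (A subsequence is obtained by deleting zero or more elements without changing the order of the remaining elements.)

For each value that appears in both, track the longest common increasing run ending there.
The best achievable length is 2; one witness is 7, 13 (A-positions 1,6, B-positions 1,2).

2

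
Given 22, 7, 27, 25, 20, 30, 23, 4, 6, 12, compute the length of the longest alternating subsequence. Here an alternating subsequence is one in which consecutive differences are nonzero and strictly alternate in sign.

7

A longest alternating subsequence is 22, 7, 27, 25, 30, 4, 6 (positions 1,2,3,4,6,8,9); its 6 consecutive differences strictly alternate in sign, and length 7 is optimal.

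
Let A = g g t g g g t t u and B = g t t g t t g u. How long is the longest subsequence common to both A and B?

6

Backtracking the LCS table gives one alignment: g (A1,B1) → t (A3,B3) → g (A6,B4) → t (A7,B5) → t (A8,B6) → u (A9,B8).
So the longest common subsequence has length 6.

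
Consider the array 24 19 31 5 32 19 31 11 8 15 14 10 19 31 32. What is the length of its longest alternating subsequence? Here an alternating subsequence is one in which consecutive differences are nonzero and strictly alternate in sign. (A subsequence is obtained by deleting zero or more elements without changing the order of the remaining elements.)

11

Track the best alternating length ending on an up-step vs a down-step at each position: up/down = 1/1, 1/2, 3/1, 1/4, 5/1, 5/6, 7/6, 5/8, 5/8, 9/8, 9/10, 9/10, 11/8, 11/6, 11/1.
The maximum over both is 11; one such subsequence is 24, 19, 31, 5, 32, 19, 31, 11, 15, 14, 19.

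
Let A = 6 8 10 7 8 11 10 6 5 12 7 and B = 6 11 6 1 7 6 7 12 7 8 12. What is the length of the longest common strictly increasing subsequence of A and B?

A longest common strictly increasing subsequence is 6, 7, 8, 12 (length 4); it appears in order in both A and B, and no longer such subsequence exists.

4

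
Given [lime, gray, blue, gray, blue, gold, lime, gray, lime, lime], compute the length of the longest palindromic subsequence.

One longest palindromic subsequence is lime gray blue gray blue gray lime (positions 1,2,3,4,5,8,10); it reads the same forward and backward, and the interval DP gives dp[1][10] = 7.

7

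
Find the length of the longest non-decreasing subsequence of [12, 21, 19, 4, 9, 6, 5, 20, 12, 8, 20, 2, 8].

One longest non-decreasing subsequence is 12, 19, 20, 20 (positions 1,3,8,11), of length 4; no longer one exists.

4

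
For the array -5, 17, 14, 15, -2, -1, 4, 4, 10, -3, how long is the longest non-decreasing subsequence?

Let dp[i] be the longest non-decreasing subsequence ending at position i. Then dp = [1, 2, 2, 3, 2, 3, 4, 5, 6, 2].
The maximum is 6; one witness is -5, -2, -1, 4, 4, 10 at positions 1,5,6,7,8,9.

6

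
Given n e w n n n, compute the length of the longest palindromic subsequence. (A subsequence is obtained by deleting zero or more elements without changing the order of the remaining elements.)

4

One longest palindromic subsequence is nnnn (positions 1,4,5,6); it reads the same forward and backward, and the interval DP gives dp[1][6] = 4.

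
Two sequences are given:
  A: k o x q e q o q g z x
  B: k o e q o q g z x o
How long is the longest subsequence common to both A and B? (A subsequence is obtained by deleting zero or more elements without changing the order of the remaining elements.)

A longest common subsequence is koeqoqgzx (length 9); the LCS DP confirms no longer common subsequence exists.

9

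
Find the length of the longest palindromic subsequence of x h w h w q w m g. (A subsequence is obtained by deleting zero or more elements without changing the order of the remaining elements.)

One longest palindromic subsequence is wqw (positions 5,6,7); it reads the same forward and backward, and the interval DP gives dp[1][9] = 3.

3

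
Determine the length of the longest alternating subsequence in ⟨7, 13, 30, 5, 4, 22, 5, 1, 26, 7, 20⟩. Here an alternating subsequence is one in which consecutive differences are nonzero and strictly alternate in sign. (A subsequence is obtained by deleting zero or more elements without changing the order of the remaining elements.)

Track the best alternating length ending on an up-step vs a down-step at each position: up/down = 1/1, 2/1, 2/1, 1/3, 1/3, 4/3, 4/5, 1/5, 6/3, 6/7, 8/7.
The maximum over both is 8; one such subsequence is 7, 13, 5, 22, 5, 26, 7, 20.

8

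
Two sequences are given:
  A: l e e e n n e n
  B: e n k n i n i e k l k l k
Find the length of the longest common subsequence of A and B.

4

Backtracking the LCS table gives one alignment: e (A2,B1) → n (A5,B4) → n (A6,B6) → e (A7,B8).
So the longest common subsequence has length 4.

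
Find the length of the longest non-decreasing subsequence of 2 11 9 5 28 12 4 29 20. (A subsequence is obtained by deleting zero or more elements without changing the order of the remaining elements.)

4

One longest non-decreasing subsequence is 2, 11, 28, 29 (positions 1,2,5,8), of length 4; no longer one exists.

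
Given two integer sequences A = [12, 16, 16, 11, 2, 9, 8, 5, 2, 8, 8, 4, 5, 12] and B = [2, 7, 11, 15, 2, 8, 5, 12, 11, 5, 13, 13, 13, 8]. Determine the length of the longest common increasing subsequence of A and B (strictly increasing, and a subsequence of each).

For each value that appears in both, track the longest common increasing run ending there.
The best achievable length is 3; one witness is 2, 8, 12 (A-positions 5,7,14, B-positions 1,6,8).

3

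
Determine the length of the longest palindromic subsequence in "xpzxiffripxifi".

8

Using dp[i][j] = 2 + dp[i+1][j−1] if the ends match, else max(dp[i+1][j], dp[i][j−1]):
dp[1][14] = 8. A witness is xpiffipx at positions 1,2,5,6,7,9,10,11.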